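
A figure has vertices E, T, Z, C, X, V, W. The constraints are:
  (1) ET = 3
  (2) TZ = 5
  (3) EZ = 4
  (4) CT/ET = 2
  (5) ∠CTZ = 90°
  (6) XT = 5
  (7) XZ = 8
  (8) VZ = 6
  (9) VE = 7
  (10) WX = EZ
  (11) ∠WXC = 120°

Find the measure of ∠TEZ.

Step 1: By the inverse law of cosines on triangle TEZ: cos(∠TEZ) = (3² + 4² − 5²) / (2·3·4) = 0/24 = 0, so ∠TEZ = 90°.

Therefore, the measure of angle ∠TEZ = 90°.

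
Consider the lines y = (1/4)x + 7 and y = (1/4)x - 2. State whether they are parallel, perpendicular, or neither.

Slope of line 1: m1 = 1/4
Slope of line 2: m2 = 1/4
m1 = m2, so the lines are parallel.

Parallel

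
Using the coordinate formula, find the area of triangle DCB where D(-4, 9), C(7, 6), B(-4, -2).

The Shoelace formula computes the area from vertex coordinates by summing cross products.
For vertices (-4,9), (7,6), (-4,-2):
Signed sum = -4*6 - 7*9 + 7*-2 - -4*6 + -4*9 - -4*-2
= -87 + 10 + -44 = -121
Area = (1/2)|-121| = 121/2.

121/2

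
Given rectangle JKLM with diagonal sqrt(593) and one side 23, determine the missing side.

Using the Pythagorean theorem: d^2 = a^2 + b^2
b^2 = d^2 - a^2
b^2 = 593 - 529
b^2 = 64
b = sqrt(64) = 8

8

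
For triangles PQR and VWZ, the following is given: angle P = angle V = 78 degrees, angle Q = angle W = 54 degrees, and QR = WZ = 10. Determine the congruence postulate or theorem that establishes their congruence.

The given information provides:
angle P = angle V = 78 degrees, angle Q = angle W = 54 degrees, and QR = WZ = 10
This matches the AAS congruence theorem.
Two pairs of corresponding angles and a non-included side are equal (Angle-Angle-Side).

AAS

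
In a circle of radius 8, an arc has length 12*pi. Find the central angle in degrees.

The full circumference is 2πr = 16*pi.
The arc is 12*pi / 16*pi = 3/4 of the full circle.
So the central angle = 3/4 × 360° = 270°.

270°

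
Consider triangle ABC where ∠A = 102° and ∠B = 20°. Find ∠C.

By the triangle angle sum property, the three interior angles of any triangle add up to 180°.
We know angle A = 102° and angle B = 20°, so their sum is 122°.
Therefore angle C = 180° - 122° = 58°.

58 degrees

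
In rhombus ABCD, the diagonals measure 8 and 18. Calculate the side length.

In a rhombus, the diagonals bisect each other perpendicularly, creating four congruent right triangles.
Each triangle has legs 4 (half of 8) and 9 (half of 18).
The hypotenuse of each right triangle is a side of the rhombus:
side = sqrt(4^2 + 9^2) = sqrt(97)

sqrt(97)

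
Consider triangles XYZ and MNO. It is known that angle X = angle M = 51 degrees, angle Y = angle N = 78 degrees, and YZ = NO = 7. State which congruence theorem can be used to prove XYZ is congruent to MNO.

The given information provides:
angle X = angle M = 51 degrees, angle Y = angle N = 78 degrees, and YZ = NO = 7
This matches the AAS congruence theorem.
Two pairs of corresponding angles and a non-included side are equal (Angle-Angle-Side).

AAS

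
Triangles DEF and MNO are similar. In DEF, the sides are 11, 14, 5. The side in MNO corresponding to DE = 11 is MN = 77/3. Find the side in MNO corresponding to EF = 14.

Similar triangles have proportional sides. Setting up the proportion:
MN / DE = NO / EF
77/3 / 11 = NO / 14
NO = 14 * 77/3 / 11 = 98/3.

98/3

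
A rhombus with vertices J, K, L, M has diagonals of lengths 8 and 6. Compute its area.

Area of a rhombus = (d1 * d2) / 2
Area = (8 * 6) / 2
Area = 48 / 2
Area = 24

24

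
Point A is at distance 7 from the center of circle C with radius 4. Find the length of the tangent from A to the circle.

tangent = √(d² - r²) = √(7² - 4²) = √(49 - 16) = √33 = sqrt(33)

sqrt(33)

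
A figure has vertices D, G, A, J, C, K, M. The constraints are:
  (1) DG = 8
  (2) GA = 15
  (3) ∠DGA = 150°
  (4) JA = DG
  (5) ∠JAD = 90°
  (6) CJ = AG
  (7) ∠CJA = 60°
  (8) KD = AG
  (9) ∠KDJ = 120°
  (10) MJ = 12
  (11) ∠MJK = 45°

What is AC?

From the given relations: JA = DG = 8; CJ = AG = 15.
Step 1: By the law of cosines on triangle AJC: AC² = 8² + 15² − 2·8·15·cos(60°) = 169, so AC = 13.

Therefore, the length of AC = 13.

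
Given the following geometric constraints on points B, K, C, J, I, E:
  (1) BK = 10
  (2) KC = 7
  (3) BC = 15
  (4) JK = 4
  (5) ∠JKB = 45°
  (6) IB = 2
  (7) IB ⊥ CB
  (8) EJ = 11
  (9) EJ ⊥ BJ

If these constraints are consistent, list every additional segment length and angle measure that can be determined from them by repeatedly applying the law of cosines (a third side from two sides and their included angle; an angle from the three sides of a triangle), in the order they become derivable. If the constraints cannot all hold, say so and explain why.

The constraints are consistent. Derivable facts, in order:
After 1 step:
- BJ ≈ 7.71
- CI ≈ 15.13
- ∠BCK = 34.05°
- ∠BKC = 122.88°
- ∠CBK = 23.07°
After 2 steps:
- BE ≈ 13.43
- ∠BCI = 7.59°
- ∠BIC = 82.41°
- ∠BJK = 113.48°
- ∠JBK = 21.52°
After 3 steps:
- ∠BEJ = 35.02°
- ∠EBJ = 54.98°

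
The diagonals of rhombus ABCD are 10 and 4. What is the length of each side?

Half-diagonals are 5 and 2. side = sqrt(5^2 + 2^2) = sqrt(29)

sqrt(29)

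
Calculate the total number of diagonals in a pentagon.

Total line segments between 5 vertices = C(5,2) = 10.
Subtract the 5 sides: 10 - 5 = 5 diagonals.

5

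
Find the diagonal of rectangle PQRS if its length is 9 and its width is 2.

Using the Pythagorean theorem:
d² = 9² + 2² = 81 + 4 = 85
d = sqrt(85)

sqrt(85)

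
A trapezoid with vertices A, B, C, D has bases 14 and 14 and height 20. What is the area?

A trapezoid's area equals the midsegment times the height.
The midsegment is (14 + 14) / 2 = 14.
Area = 14 * 20 = 280.

280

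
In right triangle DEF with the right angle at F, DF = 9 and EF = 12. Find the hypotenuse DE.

DE = sqrt(9^2 + 12^2) = sqrt(225) = 15

15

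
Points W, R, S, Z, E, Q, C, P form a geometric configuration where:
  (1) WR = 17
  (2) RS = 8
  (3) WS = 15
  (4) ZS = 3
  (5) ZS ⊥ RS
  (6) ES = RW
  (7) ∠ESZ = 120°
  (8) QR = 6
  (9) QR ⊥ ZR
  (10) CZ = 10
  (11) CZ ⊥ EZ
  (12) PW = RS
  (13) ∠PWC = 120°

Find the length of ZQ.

Step 1: By the law of cosines on triangle ZSR: ZR² = 3² + 8² − 2·3·8·cos(90°) = 73, so ZR = √73.
Step 2: By the law of cosines on triangle ZRQ: ZQ² = √73² + 6² − 2·√73·6·cos(90°) = 109, so ZQ = √109.

Therefore, the length of ZQ = √109.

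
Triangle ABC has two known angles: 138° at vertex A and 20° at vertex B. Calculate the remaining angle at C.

angle C = 180 - 138 - 20 = 22 degrees.

22 degrees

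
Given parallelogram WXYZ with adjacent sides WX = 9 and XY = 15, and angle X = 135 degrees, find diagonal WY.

The diagonal of a parallelogram can be found by treating two adjacent sides and the diagonal as a triangle.
Applying the law of cosines with sides 9, 15 and included angle 135°:
d^2 = 81 + 225 - 270*cos(135°) = 135*sqrt(2) + 306
d = 3*sqrt(15*sqrt(2) + 34)

3*sqrt(15*sqrt(2) + 34)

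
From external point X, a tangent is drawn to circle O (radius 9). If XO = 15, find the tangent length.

The tangent, radius, and line from the external point to the center form a right triangle.
The right angle is where the tangent meets the radius.
By the Pythagorean theorem: tangent² + 9² = 15²
tangent² = 225 - 81 = 144
tangent = 12

12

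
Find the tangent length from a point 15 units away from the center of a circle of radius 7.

The tangent, radius, and line from the external point to the center form a right triangle.
The right angle is where the tangent meets the radius.
By the Pythagorean theorem: tangent² + 7² = 15²
tangent² = 225 - 49 = 176
tangent = 4*sqrt(11)

4*sqrt(11)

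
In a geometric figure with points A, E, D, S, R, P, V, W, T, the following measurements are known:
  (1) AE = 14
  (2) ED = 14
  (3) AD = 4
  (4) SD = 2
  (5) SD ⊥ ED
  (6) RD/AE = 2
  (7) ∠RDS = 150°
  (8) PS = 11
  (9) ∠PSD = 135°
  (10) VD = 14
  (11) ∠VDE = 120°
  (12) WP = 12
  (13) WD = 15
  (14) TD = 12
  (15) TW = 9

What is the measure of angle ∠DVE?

Step 1: By the law of cosines on triangle VDE: VE² = 14² + 14² − 2·14·14·cos(120°) = 588, so VE = 14·√3.
Step 2: By the inverse law of cosines on triangle DVE: cos(∠DVE) = (14² + (14·√3)² − 14²) / (2·14·14·√3) = 588/678.96 = 0.866, so ∠DVE = 30°.

Therefore, the measure of angle ∠DVE = 30°.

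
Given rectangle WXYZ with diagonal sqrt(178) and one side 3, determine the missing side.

Using the Pythagorean theorem: d^2 = a^2 + b^2
b^2 = d^2 - a^2
b^2 = 178 - 9
b^2 = 169
b = sqrt(169) = 13

13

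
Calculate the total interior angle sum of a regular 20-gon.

The sum of interior angles of an n-sided polygon is (n - 2) * 180.
For n = 20: (20 - 2) * 180 = 18 * 180 = 3240 degrees.

3240 degrees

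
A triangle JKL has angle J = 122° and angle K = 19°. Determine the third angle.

By the triangle angle sum property, the three interior angles of any triangle add up to 180°.
We know angle J = 122° and angle K = 19°, so their sum is 141°.
Therefore angle L = 180° - 141° = 39°.

39 degrees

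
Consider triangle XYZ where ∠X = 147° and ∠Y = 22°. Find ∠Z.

The interior angles sum to 180°: angle Z = 180 - 147 - 22 = 11°.
The triangle is obtuse (angles 147°, 22°, 11°).

11 degrees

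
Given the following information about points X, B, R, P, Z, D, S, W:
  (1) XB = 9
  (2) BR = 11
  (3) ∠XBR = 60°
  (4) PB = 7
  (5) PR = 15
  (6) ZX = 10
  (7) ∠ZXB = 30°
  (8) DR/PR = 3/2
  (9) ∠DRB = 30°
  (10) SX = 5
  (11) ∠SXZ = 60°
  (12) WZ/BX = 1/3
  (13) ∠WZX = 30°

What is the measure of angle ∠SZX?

Step 1: By the law of cosines on triangle ZXS: ZS² = 10² + 5² − 2·10·5·cos(60°) = 75, so ZS = 5·√3.
Step 2: By the inverse law of cosines on triangle SZX: cos(∠SZX) = ((5·√3)² + 10² − 5²) / (2·5·√3·10) = 150/173.21 = 0.866, so ∠SZX = 30°.

Therefore, the measure of angle ∠SZX = 30°.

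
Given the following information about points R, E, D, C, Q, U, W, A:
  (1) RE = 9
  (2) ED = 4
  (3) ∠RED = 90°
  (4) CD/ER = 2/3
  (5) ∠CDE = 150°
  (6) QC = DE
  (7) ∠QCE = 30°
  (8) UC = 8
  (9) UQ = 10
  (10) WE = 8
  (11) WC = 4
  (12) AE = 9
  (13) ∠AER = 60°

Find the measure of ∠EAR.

Step 1: By the law of cosines on triangle AER: AR² = 9² + 9² − 2·9·9·cos(60°) = 81, so AR = 9.
Step 2: By the inverse law of cosines on triangle EAR: cos(∠EAR) = (9² + 9² − 9²) / (2·9·9) = 81/162 = 0.5, so ∠EAR = 60°.

Therefore, the measure of angle ∠EAR = 60°.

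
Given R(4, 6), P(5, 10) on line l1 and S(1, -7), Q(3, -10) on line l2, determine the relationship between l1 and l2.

Slope of line 1: m1 = (10 - 6)/(5 - 4) = 4/1 = 4
Slope of line 2: m2 = (-10 - -7)/(3 - 1) = -3/2 = -3/2
m1 != m2 and m1*m2 = -6 != -1. Neither.

Neither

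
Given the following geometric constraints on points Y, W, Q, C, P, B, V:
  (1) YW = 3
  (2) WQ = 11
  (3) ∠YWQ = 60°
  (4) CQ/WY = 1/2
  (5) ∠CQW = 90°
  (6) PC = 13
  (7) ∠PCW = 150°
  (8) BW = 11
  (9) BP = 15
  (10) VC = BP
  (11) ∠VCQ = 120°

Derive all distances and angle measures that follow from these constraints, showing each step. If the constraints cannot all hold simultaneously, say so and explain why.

The constraints are consistent.

From the given relations:
  CQ = 1/2·WY = 1/2·3 ≈ 1.5
  VC = BP = 15

Step 1: From YW = 3, WQ = 11, and ∠YWQ = 60°, by the law of cosines:
  YQ² = YW² + WQ² - 2·YW·WQ·cos(60°) = 9 + 121 - 33 = 97
  YQ = √97

Step 2: From WQ = 11, QC = 1.5, and ∠WQC = 90°, by the law of cosines:
  WC² = WQ² + QC² - 2·WQ·QC·cos(90°) = 121 + 2.25 - 0 = 123.2
  WC ≈ 11.1

Step 3: From QC = 1.5, CV = 15, and ∠QCV = 120°, by the law of cosines:
  QV² = QC² + CV² - 2·QC·CV·cos(120°) = 2.25 + 225 + 22.5 = 249.8
  QV ≈ 15.8

Step 4: From WC = 11.1, CP = 13, and ∠WCP = 150°, by the law of cosines:
  WP² = WC² + CP² - 2·WC·CP·cos(150°) = 123.3 + 169 + 250 = 542.2
  WP ≈ 23.29

Step 5: From YQ = √97, YW = 3, QW = 11, by the inverse law of cosines:
  cos(∠QYW) = (YQ² + YW² - QW²) / (2·YQ·YW)
  ∠QYW = 104.7°

Step 6: From WC = 11.1, WQ = 11, CQ = 1.5, by the inverse law of cosines:
  cos(∠CWQ) = (WC² + WQ² - CQ²) / (2·WC·WQ)
  ∠CWQ = 7.77°

Step 7: From QC = 1.5, QV = 15.8, CV = 15, by the inverse law of cosines:
  cos(∠CQV) = (QC² + QV² - CV²) / (2·QC·QV)
  ∠CQV = 55.28°

Step 8: From QW = 11, QY = √97, WY = 3, by the inverse law of cosines:
  cos(∠WQY) = (QW² + QY² - WY²) / (2·QW·QY)
  ∠WQY = 15.3°

Step 9: From CQ = 1.5, CW = 11.1, QW = 11, by the inverse law of cosines:
  cos(∠QCW) = (CQ² + CW² - QW²) / (2·CQ·CW)
  ∠QCW = 82.23°

Step 10: From VC = 15, VQ = 15.8, CQ = 1.5, by the inverse law of cosines:
  cos(∠CVQ) = (VC² + VQ² - CQ²) / (2·VC·VQ)
  ∠CVQ = 4.72°

Step 11: From WB = 11, WP = 23.29, BP = 15, by the inverse law of cosines:
  cos(∠BWP) = (WB² + WP² - BP²) / (2·WB·WP)
  ∠BWP = 31.19°

Step 12: From WC = 11.1, WP = 23.29, CP = 13, by the inverse law of cosines:
  cos(∠CWP) = (WC² + WP² - CP²) / (2·WC·WP)
  ∠CWP = 16.21°

Step 13: From PB = 15, PW = 23.29, BW = 11, by the inverse law of cosines:
  cos(∠BPW) = (PB² + PW² - BW²) / (2·PB·PW)
  ∠BPW = 22.32°

Step 14: From PC = 13, PW = 23.29, CW = 11.1, by the inverse law of cosines:
  cos(∠CPW) = (PC² + PW² - CW²) / (2·PC·PW)
  ∠CPW = 13.79°

Step 15: From BP = 15, BW = 11, PW = 23.29, by the inverse law of cosines:
  cos(∠PBW) = (BP² + BW² - PW²) / (2·BP·BW)
  ∠PBW = 126.49°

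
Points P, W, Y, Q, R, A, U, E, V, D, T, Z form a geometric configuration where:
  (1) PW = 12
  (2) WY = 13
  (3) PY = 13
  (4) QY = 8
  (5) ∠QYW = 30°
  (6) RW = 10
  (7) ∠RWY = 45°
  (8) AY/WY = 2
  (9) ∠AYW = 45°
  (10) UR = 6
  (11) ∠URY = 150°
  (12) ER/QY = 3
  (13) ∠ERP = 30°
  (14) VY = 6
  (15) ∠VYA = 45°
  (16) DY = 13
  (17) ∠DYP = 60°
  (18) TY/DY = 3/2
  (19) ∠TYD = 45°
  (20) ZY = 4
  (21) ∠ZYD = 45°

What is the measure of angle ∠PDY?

Step 1: By the law of cosines on triangle DYP: DP² = 13² + 13² − 2·13·13·cos(60°) = 169, so DP = 13.
Step 2: By the inverse law of cosines on triangle PDY: cos(∠PDY) = (13² + 13² − 13²) / (2·13·13) = 169/338 = 0.5, so ∠PDY = 60°.

Therefore, the measure of angle ∠PDY = 60°.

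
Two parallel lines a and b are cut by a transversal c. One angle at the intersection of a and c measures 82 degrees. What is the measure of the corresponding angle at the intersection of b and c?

Corresponding angles are equal: 82 degrees.

82 degrees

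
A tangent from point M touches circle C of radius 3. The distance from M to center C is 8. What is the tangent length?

Let T be the point of tangency. Then CT ⊥ MT (radius ⊥ tangent).
In right triangle CTM: CM² = CT² + MT²
8² = 3² + MT²
MT² = 55, MT = sqrt(55)

sqrt(55)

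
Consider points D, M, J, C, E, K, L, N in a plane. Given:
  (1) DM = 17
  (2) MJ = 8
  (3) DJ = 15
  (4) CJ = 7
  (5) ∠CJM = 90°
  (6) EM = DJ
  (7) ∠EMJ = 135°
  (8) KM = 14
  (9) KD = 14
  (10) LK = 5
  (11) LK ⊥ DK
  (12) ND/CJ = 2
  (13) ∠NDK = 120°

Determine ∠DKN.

From the given relations: ND = 2·CJ = 2·7 = 14.
Step 1: By the law of cosines on triangle KDN: KN² = 14² + 14² − 2·14·14·cos(120°) = 588, so KN = 14·√3.
Step 2: By the inverse law of cosines on triangle DKN: cos(∠DKN) = (14² + (14·√3)² − 14²) / (2·14·14·√3) = 588/678.96 = 0.866, so ∠DKN = 30°.

Therefore, the measure of angle ∠DKN = 30°.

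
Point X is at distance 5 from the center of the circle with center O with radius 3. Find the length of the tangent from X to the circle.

The tangent, radius, and line from the external point to the center form a right triangle.
The right angle is where the tangent meets the radius.
By the Pythagorean theorem: tangent² + 3² = 5²
tangent² = 25 - 9 = 16
tangent = 4

4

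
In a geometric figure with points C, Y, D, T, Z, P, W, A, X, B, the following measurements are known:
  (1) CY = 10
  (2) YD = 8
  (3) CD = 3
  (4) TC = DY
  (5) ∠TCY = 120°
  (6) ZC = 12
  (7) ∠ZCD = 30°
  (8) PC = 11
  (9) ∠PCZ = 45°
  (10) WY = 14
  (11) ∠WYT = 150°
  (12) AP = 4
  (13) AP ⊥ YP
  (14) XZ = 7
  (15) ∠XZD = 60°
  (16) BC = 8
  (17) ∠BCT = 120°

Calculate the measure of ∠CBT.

From the given relations: TC = DY = 8.
Step 1: By the law of cosines on triangle BCT: BT² = 8² + 8² − 2·8·8·cos(120°) = 192, so BT = 8·√3.
Step 2: By the inverse law of cosines on triangle CBT: cos(∠CBT) = (8² + (8·√3)² − 8²) / (2·8·8·√3) = 192/221.7 = 0.866, so ∠CBT = 30°.

Therefore, the measure of angle ∠CBT = 30°.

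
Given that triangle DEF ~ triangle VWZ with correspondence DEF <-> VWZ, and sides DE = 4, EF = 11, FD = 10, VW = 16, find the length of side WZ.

Similar triangles have proportional sides. Setting up the proportion:
VW / DE = WZ / EF
16 / 4 = WZ / 11
WZ = 11 * 16 / 4 = 44.

44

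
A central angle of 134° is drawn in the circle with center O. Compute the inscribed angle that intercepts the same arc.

By the inscribed angle theorem, the inscribed angle is half the central angle.
Inscribed angle = 134° / 2 = 67°

67°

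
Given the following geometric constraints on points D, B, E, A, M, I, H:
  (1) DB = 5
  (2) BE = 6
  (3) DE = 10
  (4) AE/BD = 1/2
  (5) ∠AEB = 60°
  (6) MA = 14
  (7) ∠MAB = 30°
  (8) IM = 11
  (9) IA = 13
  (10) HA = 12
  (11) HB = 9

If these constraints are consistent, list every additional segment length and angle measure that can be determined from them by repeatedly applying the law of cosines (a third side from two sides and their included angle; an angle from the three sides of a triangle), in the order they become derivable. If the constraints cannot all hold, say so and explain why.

The constraints are consistent. Derivable facts, in order:
After 1 step:
- BA ≈ 5.22
- ∠AIM = 70.81°
- ∠AMI = 61.28°
- ∠BDE = 27.13°
- ∠BED = 22.33°
- ∠DBE = 130.54°
- ∠IAM = 47.91°
After 2 steps:
- BM ≈ 9.83
- ∠ABE = 24.5°
- ∠ABH = 112.36°
- ∠AHB = 23.72°
- ∠BAE = 95.5°
- ∠BAH = 43.92°
After 3 steps:
- ∠ABM = 134.61°
- ∠AMB = 15.39°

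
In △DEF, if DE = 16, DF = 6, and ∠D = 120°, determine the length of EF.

Law of cosines: EF^2 = 16^2 + 6^2 - 2(16)(6)cos(120°) = 388, so EF = 2*sqrt(97).

2*sqrt(97)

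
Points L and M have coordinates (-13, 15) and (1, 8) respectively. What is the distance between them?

d = sqrt((1 - -13)^2 + (8 - 15)^2)
d = sqrt(14^2 + -7^2)
d = sqrt(196 + 49)
d = sqrt(245) = 7*sqrt(5)

7*sqrt(5)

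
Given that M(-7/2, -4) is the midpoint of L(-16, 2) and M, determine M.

Using the midpoint formula: M = ((x1 + x2)/2, (y1 + y2)/2)
We know M = (-7/2, -4) and L = (-16, 2)
For x: -7/2 = (-16 + x2)/2, so x2 = 2*-7/2 - -16 = 9
For y: -4 = (2 + y2)/2, so y2 = 2*-4 - 2 = -10
M = (9, -10)

(9, -10)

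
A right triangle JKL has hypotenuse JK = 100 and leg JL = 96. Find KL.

KL = sqrt(100^2 - 96^2) = sqrt(784) = 28

28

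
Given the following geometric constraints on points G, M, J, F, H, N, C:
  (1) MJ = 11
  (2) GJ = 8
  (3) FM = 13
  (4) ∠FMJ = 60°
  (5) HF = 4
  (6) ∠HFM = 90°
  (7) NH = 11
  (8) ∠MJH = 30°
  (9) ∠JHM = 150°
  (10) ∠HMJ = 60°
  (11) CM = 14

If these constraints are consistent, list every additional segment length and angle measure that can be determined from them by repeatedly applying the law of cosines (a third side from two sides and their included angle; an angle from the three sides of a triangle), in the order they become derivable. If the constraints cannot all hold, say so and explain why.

These constraints are not satisfiable: (8), (9) and (10) are the three interior angles of triangle MJH, which must sum to 180°, but 30° + 150° + 60° = 240°. No planar figure meets all of them, so nothing further can be derived.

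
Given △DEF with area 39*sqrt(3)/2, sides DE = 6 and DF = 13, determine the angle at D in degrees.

Area = (1/2) * a * b * sin(C)
sin(C) = 2 * Area / (a * b)
sin(C) = 2 * 39*sqrt(3)/2 / (6 * 13)
sin(C) = sqrt(3)/2
C = arcsin(sqrt(3)/2) = 60°
Since sin(180° - C) = sin(C), the obtuse angle 120° gives the same area, so C = 60° or C = 120°.

60° or 120°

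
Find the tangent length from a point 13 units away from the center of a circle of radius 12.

Let T be the point of tangency. Then QT ⊥ MT (radius ⊥ tangent).
In right triangle QTM: QM² = QT² + MT²
13² = 12² + MT²
MT² = 25, MT = 5

5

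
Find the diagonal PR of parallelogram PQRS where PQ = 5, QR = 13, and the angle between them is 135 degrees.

Law of cosines: d^2 = 5^2 + 13^2 - 2(5)(13)cos(135°) = 65*sqrt(2) + 194, so d = sqrt(65*sqrt(2) + 194).

sqrt(65*sqrt(2) + 194)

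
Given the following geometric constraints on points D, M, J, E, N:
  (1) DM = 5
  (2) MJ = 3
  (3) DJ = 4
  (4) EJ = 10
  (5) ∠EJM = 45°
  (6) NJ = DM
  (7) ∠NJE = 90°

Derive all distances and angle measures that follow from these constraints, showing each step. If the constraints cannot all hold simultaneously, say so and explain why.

The constraints are consistent.

From the given relations:
  NJ = DM = 5

Step 1: From MJ = 3, JE = 10, and ∠MJE = 45°, by the law of cosines:
  ME² = MJ² + JE² - 2·MJ·JE·cos(45°) = 9 + 100 - 42.43 = 66.57
  ME ≈ 8.16

Step 2: From EJ = 10, JN = 5, and ∠EJN = 90°, by the law of cosines:
  EN² = EJ² + JN² - 2·EJ·JN·cos(90°) = 100 + 25 - 0 = 125
  EN = 5·√5

Step 3: From DJ = 4, DM = 5, JM = 3, by the inverse law of cosines:
  cos(∠JDM) = (DJ² + DM² - JM²) / (2·DJ·DM)
  ∠JDM = 36.87°

Step 4: From MD = 5, MJ = 3, DJ = 4, by the inverse law of cosines:
  cos(∠DMJ) = (MD² + MJ² - DJ²) / (2·MD·MJ)
  ∠DMJ = 53.13°

Step 5: From JD = 4, JM = 3, DM = 5, by the inverse law of cosines:
  cos(∠DJM) = (JD² + JM² - DM²) / (2·JD·JM)
  ∠DJM = 90°

Step 6: From ME = 8.16, MJ = 3, EJ = 10, by the inverse law of cosines:
  cos(∠EMJ) = (ME² + MJ² - EJ²) / (2·ME·MJ)
  ∠EMJ = 119.93°

Step 7: From EJ = 10, EM = 8.16, JM = 3, by the inverse law of cosines:
  cos(∠JEM) = (EJ² + EM² - JM²) / (2·EJ·EM)
  ∠JEM = 15.07°

Step 8: From EJ = 10, EN = 5·√5, JN = 5, by the inverse law of cosines:
  cos(∠JEN) = (EJ² + EN² - JN²) / (2·EJ·EN)
  ∠JEN = 26.57°

Step 9: From NE = 5·√5, NJ = 5, EJ = 10, by the inverse law of cosines:
  cos(∠ENJ) = (NE² + NJ² - EJ²) / (2·NE·NJ)
  ∠ENJ = 63.43°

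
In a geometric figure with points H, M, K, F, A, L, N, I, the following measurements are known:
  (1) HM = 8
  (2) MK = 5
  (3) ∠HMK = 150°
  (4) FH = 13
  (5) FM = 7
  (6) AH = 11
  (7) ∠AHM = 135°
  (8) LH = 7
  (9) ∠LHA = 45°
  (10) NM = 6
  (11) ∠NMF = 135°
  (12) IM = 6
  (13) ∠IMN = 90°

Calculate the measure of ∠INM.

Step 1: By the law of cosines on triangle NMI: NI² = 6² + 6² − 2·6·6·cos(90°) = 72, so NI = 6·√2.
Step 2: By the inverse law of cosines on triangle INM: cos(∠INM) = ((6·√2)² + 6² − 6²) / (2·6·√2·6) = 72/101.82 = 0.7071, so ∠INM = 45°.

Therefore, the measure of angle ∠INM = 45°.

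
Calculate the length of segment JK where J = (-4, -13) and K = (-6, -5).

The horizontal distance is |-6 - -4| = 2 and the vertical distance is |-5 - -13| = 8.
By the Pythagorean theorem, d = sqrt(2^2 + 8^2) = sqrt(68) = 2*sqrt(17).

2*sqrt(17)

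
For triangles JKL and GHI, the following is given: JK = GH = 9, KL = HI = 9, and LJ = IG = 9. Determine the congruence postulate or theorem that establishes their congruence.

Consider the given information: JK = GH = 9, KL = HI = 9, and LJ = IG = 9
This is not ASA or AAS: ASA requires two angles and the side between them. AAS requires two angles and a non-included side.
The correct criterion is SSS. All three pairs of corresponding sides are equal (Side-Side-Side).

SSS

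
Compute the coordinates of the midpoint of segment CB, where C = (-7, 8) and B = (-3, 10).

M = ((x₁ + x₂)/2, (y₁ + y₂)/2)
= ((-7 + -3)/2, (8 + 10)/2)
= (-10/2, 18/2) = (-5, 9)

(-5, 9)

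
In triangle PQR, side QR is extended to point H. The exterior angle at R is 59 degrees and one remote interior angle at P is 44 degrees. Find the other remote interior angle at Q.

The exterior angle theorem states that an exterior angle equals the sum of the two non-adjacent interior angles.
So 59 = 44 + angle Q, which gives angle Q = 59 - 44 = 15 degrees.

15 degrees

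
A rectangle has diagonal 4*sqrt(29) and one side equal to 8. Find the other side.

The diagonal of a rectangle forms a right triangle with the two sides.
Rearranging the Pythagorean theorem: missing side = sqrt(d^2 - known^2).
= sqrt(464 - 64) = sqrt(400) = 20.

20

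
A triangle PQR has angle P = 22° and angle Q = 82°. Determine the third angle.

By the triangle angle sum property, the three interior angles of any triangle add up to 180°.
We know angle P = 22° and angle Q = 82°, so their sum is 104°.
Therefore angle R = 180° - 104° = 76°.

76 degrees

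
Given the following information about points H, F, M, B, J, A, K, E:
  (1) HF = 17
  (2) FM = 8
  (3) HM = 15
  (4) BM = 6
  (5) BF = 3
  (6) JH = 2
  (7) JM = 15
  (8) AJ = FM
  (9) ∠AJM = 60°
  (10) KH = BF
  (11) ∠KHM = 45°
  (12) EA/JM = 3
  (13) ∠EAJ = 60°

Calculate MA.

From the given relations: AJ = FM = 8.
Step 1: By the law of cosines on triangle MJA: MA² = 15² + 8² − 2·15·8·cos(60°) = 169, so MA = 13.

Therefore, the length of MA = 13.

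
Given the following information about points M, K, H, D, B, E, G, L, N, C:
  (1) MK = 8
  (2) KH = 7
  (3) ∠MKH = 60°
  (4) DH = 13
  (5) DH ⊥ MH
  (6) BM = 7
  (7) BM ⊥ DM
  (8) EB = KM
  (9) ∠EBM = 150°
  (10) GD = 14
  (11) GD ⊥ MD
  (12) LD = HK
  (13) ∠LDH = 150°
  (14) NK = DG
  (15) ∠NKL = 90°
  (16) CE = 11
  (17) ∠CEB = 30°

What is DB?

Step 1: By the law of cosines on triangle HKM: HM² = 7² + 8² − 2·7·8·cos(60°) = 57, so HM = √57.
Step 2: By the law of cosines on triangle DHM: DM² = 13² + √57² − 2·13·√57·cos(90°) = 226, so DM ≈ 15.03.
Step 3: By the law of cosines on triangle DMB: DB² = 15.03² + 7² − 2·15.03·7·cos(90°) = 275, so DB = 5·√11.

Therefore, the length of DB = 5·√11.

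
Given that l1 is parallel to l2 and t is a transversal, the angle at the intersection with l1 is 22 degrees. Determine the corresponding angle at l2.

Corresponding angles are equal: 22 degrees.

22 degrees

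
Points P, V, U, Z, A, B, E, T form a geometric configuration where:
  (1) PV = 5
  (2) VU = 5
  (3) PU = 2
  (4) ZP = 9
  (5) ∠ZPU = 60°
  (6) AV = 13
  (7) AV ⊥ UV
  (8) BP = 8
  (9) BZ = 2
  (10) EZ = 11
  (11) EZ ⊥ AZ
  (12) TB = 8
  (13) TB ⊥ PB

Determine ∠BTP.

Step 1: By the law of cosines on triangle TBP: TP² = 8² + 8² − 2·8·8·cos(90°) = 128, so TP = 8·√2.
Step 2: By the inverse law of cosines on triangle BTP: cos(∠BTP) = (8² + (8·√2)² − 8²) / (2·8·8·√2) = 128/181.02 = 0.7071, so ∠BTP = 45°.

Therefore, the measure of angle ∠BTP = 45°.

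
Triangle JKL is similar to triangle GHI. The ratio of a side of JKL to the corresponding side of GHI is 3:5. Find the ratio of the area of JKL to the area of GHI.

Area ratio = (side ratio)^2 = (3/5)^2 = 9:25.

9:25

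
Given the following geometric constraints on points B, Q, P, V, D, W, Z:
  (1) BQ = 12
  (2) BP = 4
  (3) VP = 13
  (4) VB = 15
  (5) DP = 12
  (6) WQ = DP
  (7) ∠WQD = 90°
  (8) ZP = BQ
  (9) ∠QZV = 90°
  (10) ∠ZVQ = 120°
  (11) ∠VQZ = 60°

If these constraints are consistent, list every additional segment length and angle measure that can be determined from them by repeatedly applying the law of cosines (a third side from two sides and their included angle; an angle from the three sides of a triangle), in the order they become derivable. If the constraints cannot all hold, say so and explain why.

These constraints are not satisfiable: (9), (10) and (11) are the three interior angles of triangle QZV, which must sum to 180°, but 90° + 120° + 60° = 270°. No planar figure meets all of them, so nothing further can be derived.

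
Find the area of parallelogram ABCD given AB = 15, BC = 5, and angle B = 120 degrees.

Area = a * b * sin(theta)
Area = 15 * 5 * sin(120 degrees)
Area = 75 * sqrt(3)/2
Area = 75*sqrt(3)/2

75*sqrt(3)/2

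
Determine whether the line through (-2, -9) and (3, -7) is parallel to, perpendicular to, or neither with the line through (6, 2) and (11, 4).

Slope of line 1: m1 = (-7 - -9)/(3 - -2) = 2/5 = 2/5
Slope of line 2: m2 = (4 - 2)/(11 - 6) = 2/5 = 2/5
Two lines are parallel if and only if they have equal slopes (or both are vertical).
Here m1 = m2 = 2/5, confirming the lines are parallel.

Parallel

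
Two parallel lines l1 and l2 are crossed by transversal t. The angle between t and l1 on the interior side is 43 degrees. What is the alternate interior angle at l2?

Alternate interior angles lie on opposite sides of the transversal, between the parallel lines.
By the alternate interior angle theorem, they are equal: 43 degrees.

43 degrees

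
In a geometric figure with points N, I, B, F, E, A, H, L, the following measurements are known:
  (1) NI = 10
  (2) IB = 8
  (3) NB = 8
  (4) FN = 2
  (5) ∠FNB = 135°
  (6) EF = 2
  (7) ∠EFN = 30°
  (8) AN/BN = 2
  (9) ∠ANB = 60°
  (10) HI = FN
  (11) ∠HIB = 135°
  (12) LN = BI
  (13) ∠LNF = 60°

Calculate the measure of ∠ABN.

From the given relations: AN = 2·BN = 2·8 = 16.
Step 1: By the law of cosines on triangle BNA: BA² = 8² + 16² − 2·8·16·cos(60°) = 192, so BA = 8·√3.
Step 2: By the inverse law of cosines on triangle ABN: cos(∠ABN) = ((8·√3)² + 8² − 16²) / (2·8·√3·8) = 0/221.7 = 0, so ∠ABN = 90°.

Therefore, the measure of angle ∠ABN = 90°.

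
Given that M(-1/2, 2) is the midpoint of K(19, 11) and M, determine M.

Using the midpoint formula: M = ((x1 + x2)/2, (y1 + y2)/2)
We know M = (-1/2, 2) and K = (19, 11)
For x: -1/2 = (19 + x2)/2, so x2 = 2*-1/2 - 19 = -20
For y: 2 = (11 + y2)/2, so y2 = 2*2 - 11 = -7
M = (-20, -7)

(-20, -7)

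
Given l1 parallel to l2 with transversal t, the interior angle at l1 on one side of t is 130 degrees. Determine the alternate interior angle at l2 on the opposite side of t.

Alternate interior angles lie on opposite sides of the transversal, between the parallel lines.
By the alternate interior angle theorem, they are equal: 130 degrees.

130 degrees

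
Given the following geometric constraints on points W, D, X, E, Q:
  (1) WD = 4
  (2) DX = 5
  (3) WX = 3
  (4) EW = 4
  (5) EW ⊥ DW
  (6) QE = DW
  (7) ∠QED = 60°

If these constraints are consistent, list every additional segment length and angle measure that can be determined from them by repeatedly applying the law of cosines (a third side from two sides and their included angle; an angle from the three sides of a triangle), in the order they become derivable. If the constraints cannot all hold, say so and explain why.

The constraints are consistent. Derivable facts, in order:
After 1 step:
- DE = 4·√2
- ∠DWX = 90°
- ∠DXW = 53.13°
- ∠WDX = 36.87°
After 2 steps:
- DQ ≈ 5.04
- ∠DEW = 45°
- ∠EDW = 45°
After 3 steps:
- ∠DQE = 76.55°
- ∠EDQ = 43.45°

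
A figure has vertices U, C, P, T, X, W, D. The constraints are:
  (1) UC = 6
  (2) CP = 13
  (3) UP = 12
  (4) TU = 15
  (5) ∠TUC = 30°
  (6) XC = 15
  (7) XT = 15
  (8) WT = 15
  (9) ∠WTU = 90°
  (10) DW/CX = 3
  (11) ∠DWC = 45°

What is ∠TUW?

Step 1: By the law of cosines on triangle UTW: UW² = 15² + 15² − 2·15·15·cos(90°) = 450, so UW = 15·√2.
Step 2: By the inverse law of cosines on triangle TUW: cos(∠TUW) = (15² + (15·√2)² − 15²) / (2·15·15·√2) = 450/636.4 = 0.7071, so ∠TUW = 45°.

Therefore, the measure of angle ∠TUW = 45°.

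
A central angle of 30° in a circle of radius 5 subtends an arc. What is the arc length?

Arc length = 2πr × θ/360
= 2π × 5 × 1/12
= 5*pi/6

5*pi/6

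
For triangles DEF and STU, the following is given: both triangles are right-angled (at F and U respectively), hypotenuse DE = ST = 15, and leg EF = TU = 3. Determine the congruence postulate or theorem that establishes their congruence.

Consider the given information: both triangles are right-angled (at F and U respectively), hypotenuse DE = ST = 15, and leg EF = TU = 3
This is not SSS or AAS: SSS requires all three pairs of sides, but we don't have that. AAS requires two angles and a non-included side.
The correct criterion is HL. The hypotenuse and one leg of two right triangles are equal (Hypotenuse-Leg).

HL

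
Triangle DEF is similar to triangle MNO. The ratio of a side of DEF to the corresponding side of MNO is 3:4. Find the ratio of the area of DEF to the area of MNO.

Area ratio = (side ratio)^2 = (3/4)^2 = 9:16.

9:16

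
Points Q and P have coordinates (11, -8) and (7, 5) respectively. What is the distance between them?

d = sqrt((-4)^2 + (13)^2) = sqrt(185)

sqrt(185)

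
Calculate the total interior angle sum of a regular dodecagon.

The sum of interior angles of an n-sided polygon is (n - 2) * 180.
For n = 12: (12 - 2) * 180 = 10 * 180 = 1800 degrees.

1800 degrees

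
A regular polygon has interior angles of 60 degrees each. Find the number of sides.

Exterior angle = 180 - 60 = 120. n = 360 / 120 = 3.

3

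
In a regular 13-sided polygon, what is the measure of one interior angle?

Each interior angle of a regular n-gon is (n - 2) * 180 / n.
For n = 13: (13 - 2) * 180 / 13 = 1980/13 = 1980/13 degrees.

1980/13 degrees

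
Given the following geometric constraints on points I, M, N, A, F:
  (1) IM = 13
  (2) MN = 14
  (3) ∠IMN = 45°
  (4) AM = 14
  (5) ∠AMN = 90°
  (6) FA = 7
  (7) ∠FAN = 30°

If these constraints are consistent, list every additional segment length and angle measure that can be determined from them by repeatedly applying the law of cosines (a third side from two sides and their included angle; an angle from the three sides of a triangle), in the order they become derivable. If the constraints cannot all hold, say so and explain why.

The constraints are consistent. Derivable facts, in order:
After 1 step:
- IN ≈ 10.37
- NA = 14·√2
After 2 steps:
- NF ≈ 14.18
- ∠ANM = 45°
- ∠INM = 62.39°
- ∠MAN = 45°
- ∠MIN = 72.61°
After 3 steps:
- ∠AFN = 135.71°
- ∠ANF = 14.29°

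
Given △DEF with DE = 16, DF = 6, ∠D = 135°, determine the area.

Area = (1/2)(16)(6) sin(135°) = (1/2)(16)(6)(sqrt(2)/2) = 24*sqrt(2)

24*sqrt(2)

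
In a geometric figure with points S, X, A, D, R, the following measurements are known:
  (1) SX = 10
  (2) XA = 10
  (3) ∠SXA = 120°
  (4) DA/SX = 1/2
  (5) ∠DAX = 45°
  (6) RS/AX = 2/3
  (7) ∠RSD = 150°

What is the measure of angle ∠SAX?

Step 1: By the law of cosines on triangle AXS: AS² = 10² + 10² − 2·10·10·cos(120°) = 300, so AS = 10·√3.
Step 2: By the inverse law of cosines on triangle SAX: cos(∠SAX) = ((10·√3)² + 10² − 10²) / (2·10·√3·10) = 300/346.41 = 0.866, so ∠SAX = 30°.

Therefore, the measure of angle ∠SAX = 30°.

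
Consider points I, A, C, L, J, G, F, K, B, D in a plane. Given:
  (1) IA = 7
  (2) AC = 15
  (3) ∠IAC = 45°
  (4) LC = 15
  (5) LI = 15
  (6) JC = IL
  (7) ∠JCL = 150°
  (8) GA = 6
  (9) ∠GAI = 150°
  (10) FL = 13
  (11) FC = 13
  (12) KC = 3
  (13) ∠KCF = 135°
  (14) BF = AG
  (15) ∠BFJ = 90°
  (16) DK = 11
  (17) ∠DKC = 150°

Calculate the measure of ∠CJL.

From the given relations: JC = IL = 15.
Step 1: By the law of cosines on triangle JCL: JL² = 15² + 15² − 2·15·15·cos(150°) = 839.71, so JL ≈ 28.98.
Step 2: By the inverse law of cosines on triangle CJL: cos(∠CJL) = (15² + 28.98² − 15²) / (2·15·28.98) = 839.71/869.33 = 0.9659, so ∠CJL = 15°.

Therefore, the measure of angle ∠CJL = 15°.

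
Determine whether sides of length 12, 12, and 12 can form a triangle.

For three segments to close into a triangle, no single side can be as long as the other two combined.
The longest side is 12, and 12 + 12 = 24 > 12.
A triangle can be formed.

Yes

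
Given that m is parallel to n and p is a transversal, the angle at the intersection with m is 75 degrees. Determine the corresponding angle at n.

When a transversal crosses parallel lines, angles in the same position at each intersection are called corresponding angles.
These are always equal, so the answer is 75 degrees.

75 degrees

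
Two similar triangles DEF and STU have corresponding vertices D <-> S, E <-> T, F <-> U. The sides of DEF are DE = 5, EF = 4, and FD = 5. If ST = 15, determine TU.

Similar triangles have proportional sides. Setting up the proportion:
ST / DE = TU / EF
15 / 5 = TU / 4
TU = 4 * 15 / 5 = 12.

12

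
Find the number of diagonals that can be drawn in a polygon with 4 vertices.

Each of the 4 vertices connects to 1 non-adjacent vertices via diagonals.
Total connections = 4 × 1 = 4, but each diagonal is counted twice.
Number of diagonals = 4 / 2 = 2.

2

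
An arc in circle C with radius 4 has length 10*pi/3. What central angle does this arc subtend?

θ = 360 × 10*pi/3 / (2π × 4) = 150° (rearranging arc length formula).

150°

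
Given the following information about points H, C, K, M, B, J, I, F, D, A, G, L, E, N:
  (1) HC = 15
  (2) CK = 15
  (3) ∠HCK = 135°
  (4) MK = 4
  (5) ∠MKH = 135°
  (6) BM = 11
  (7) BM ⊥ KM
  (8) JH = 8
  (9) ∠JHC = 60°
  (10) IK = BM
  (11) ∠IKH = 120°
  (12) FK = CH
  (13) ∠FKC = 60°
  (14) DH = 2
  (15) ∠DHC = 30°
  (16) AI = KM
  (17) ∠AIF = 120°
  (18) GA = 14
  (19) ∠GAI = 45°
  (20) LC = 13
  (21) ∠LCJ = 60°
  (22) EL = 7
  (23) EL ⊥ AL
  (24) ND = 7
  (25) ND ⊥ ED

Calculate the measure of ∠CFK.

From the given relations: FK = CH = 15.
Step 1: By the law of cosines on triangle FKC: FC² = 15² + 15² − 2·15·15·cos(60°) = 225, so FC = 15.
Step 2: By the inverse law of cosines on triangle CFK: cos(∠CFK) = (15² + 15² − 15²) / (2·15·15) = 225/450 = 0.5, so ∠CFK = 60°.

Therefore, the measure of angle ∠CFK = 60°.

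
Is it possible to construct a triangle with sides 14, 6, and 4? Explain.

Check the triangle inequality: 6 + 4 = 10 ≤ 14.
Since the sum of two sides does not exceed the third, no triangle can be formed.

No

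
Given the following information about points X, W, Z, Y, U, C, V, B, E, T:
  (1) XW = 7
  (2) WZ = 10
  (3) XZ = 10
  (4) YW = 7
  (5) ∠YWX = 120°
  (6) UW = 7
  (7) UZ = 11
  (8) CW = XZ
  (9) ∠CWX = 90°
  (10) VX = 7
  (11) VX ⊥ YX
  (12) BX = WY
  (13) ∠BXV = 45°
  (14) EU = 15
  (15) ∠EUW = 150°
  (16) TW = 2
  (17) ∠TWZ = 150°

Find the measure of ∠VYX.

Step 1: By the law of cosines on triangle XWY: XY² = 7² + 7² − 2·7·7·cos(120°) = 147, so XY = 7·√3.
Step 2: By the law of cosines on triangle YXV: YV² = (7·√3)² + 7² − 2·7·√3·7·cos(90°) = 196, so YV = 14.
Step 3: By the inverse law of cosines on triangle VYX: cos(∠VYX) = (14² + (7·√3)² − 7²) / (2·14·7·√3) = 294/339.48 = 0.866, so ∠VYX = 30°.

Therefore, the measure of angle ∠VYX = 30°.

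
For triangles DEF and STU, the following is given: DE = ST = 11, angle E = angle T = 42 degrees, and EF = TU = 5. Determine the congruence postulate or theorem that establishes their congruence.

The given information matches SAS: Two pairs of corresponding sides and the included angle are equal (Side-Angle-Side).

SAS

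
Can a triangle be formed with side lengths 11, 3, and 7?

Check the triangle inequality: 3 + 7 = 10 ≤ 11.
Since the sum of two sides does not exceed the third, no triangle can be formed.

No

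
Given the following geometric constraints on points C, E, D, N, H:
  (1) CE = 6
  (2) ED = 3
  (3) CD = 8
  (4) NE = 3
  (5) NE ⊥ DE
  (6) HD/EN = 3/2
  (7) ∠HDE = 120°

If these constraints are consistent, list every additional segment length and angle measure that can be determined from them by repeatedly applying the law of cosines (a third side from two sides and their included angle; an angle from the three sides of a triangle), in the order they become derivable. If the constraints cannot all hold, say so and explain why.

The constraints are consistent. Derivable facts, in order:
After 1 step:
- DN = 3·√2
- EH = 3/2·√19
- ∠CDE = 39.57°
- ∠CED = 121.86°
- ∠DCE = 18.57°
After 2 steps:
- ∠DEH = 36.59°
- ∠DHE = 23.41°
- ∠DNE = 45°
- ∠EDN = 45°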